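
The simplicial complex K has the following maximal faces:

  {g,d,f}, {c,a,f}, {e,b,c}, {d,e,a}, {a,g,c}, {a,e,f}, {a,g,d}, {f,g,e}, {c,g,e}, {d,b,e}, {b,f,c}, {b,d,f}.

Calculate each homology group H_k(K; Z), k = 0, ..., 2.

H_0 ≅ Z,  H_1 ≅ Z/2,  H_2 = 0.

Fix the vertex order a < b < c < d < e < f < g and write every simplex with vertices in increasing order. Then dim K = 2 and the simplices of K are:

  0-simplices (7): a, b, c, d, e, f, g
  1-simplices (18): ac, ad, ae, af, ag, bc, bd, be, bf, ce, cf, cg, de, df, dg, ef, eg, fg
  2-simplices (12): acf, acg, ade, adg, aef, bce, bcf, bde, bdf, ceg, dfg, efg

so the chain groups are C_0 ≅ Z^7, C_1 ≅ Z^18, C_2 ≅ Z^12.

The boundary map ∂_1: C_1 → C_0 maps an edge to its endpoints' difference, ∂[p,q] = q − p.
The resulting 7×18 matrix has rank 6, and its Smith normal form has invariant factors (1,1,1,1,1,1).

Boundary ∂_2: C_2 → C_1 maps a triangle to the signed sum of its edges. For instance
  ∂ade = de − ae + ad,
  ∂efg = fg − eg + ef.
The resulting 18×12 matrix has rank 12, and its Smith normal form has invariant factors (1,1,1,1,1,1,1,1,1,1,1,2).

Computing H_k = (kernel of ∂_k) / (image of ∂_{k+1}):

  H_0: rank C_0 − rank ∂_1 = 7 − 6 = 1, and the invariant factors of ∂_1 are all 1, so H_0 ≅ Z.
  H_1: rank ker ∂_1 − rank ∂_2 = (18 − 6) − 12 = 0, and ∂_2 has invariant factor 2 > 1, so H_1 ≅ Z/2.
  H_2: rank ker ∂_2 − rank ∂_3 = (12 − 12) − 0 = 0, and there is no ∂_3, so H_2 ≅ 0.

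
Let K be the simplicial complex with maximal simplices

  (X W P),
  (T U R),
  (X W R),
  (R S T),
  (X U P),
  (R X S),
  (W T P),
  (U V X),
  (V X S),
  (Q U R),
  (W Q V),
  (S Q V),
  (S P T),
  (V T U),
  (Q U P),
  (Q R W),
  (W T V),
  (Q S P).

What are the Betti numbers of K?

Fix the vertex order P < Q < R < S < T < U < V < W < X and write every simplex with vertices in increasing order. Then dim K = 2 and the simplices of K are:

  0-simplices (9): P, Q, R, S, T, U, V, W, X
  1-simplices (27): PQ, PS, PT, PU, PW, PX, QR, QS, QU, QV, QW, RS, RT, RU, RW, RX, ST, SV, SX, TU, TV, TW, UV, UX, VW, VX, WX
  2-simplices (18): PQS, PQU, PST, PTW, PUX, PWX, QRU, QRW, QSV, QVW, RST, RSX, RTU, RWX, SVX, TUV, TVW, UVX

giving chain groups C_0 ≅ Z^9, C_1 ≅ Z^27, C_2 ≅ Z^18.

Boundary ∂_1: C_1 → C_0 maps an edge to its endpoints' difference, ∂[p,q] = q − p.
The 9×27 boundary matrix has rank 8 and Smith normal form diag(1,1,1,1,1,1,1,1).

Boundary ∂_2: C_2 → C_1 acts by ∂[p,q,r] = [q,r] − [p,r] + [p,q]. For instance
  ∂SVX = VX − SX + SV,
  ∂PQS = QS − PS + PQ.
The resulting 27×18 matrix has rank 17, and its Smith normal form has invariant factors (1,1,1,1,1,1,1,1,1,1,1,1,1,1,1,1,1).

Computing H_k = (kernel of ∂_k) / (image of ∂_{k+1}):

  H_0: rank C_0 − rank ∂_1 = 9 − 8 = 1, and the invariant factors of ∂_1 are all 1, so H_0 = Z.
  H_1: rank ker ∂_1 − rank ∂_2 = (27 − 8) − 17 = 2, and the invariant factors of ∂_2 are all 1, so H_1 = Z^2.
  H_2: rank ker ∂_2 − rank ∂_3 = (18 − 17) − 0 = 1, and there is no ∂_3, so H_2 = Z.

Hence the Betti numbers are b_0 = 1, b_1 = 2, b_2 = 1.

b_0 = 1, b_1 = 2, b_2 = 1.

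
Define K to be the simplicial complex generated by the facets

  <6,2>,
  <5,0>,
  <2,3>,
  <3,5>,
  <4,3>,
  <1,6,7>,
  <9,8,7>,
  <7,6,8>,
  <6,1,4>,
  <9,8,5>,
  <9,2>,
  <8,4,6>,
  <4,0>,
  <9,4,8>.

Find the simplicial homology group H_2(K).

H_2 ≅ 0.

We work with the vertex ordering 0 < 1 < 2 < 3 < 4 < 5 < 6 < 7 < 8 < 9. The simplices of K, each written with vertices in increasing order, are:

  0-simplices (10): [0], [1], [2], [3], [4], [5], [6], [7], [8], [9]
  1-simplices (20): [0,4], [0,5], [1,4], [1,6], [1,7], [2,3], [2,6], [2,9], [3,4], [3,5], [4,6], [4,8], [4,9], [5,8], [5,9], [6,7], [6,8], [7,8], [7,9], [8,9]
  2-simplices (7): [1,4,6], [1,6,7], [4,6,8], [4,8,9], [5,8,9], [6,7,8], [7,8,9]

so the chain groups are C_0 ≅ Z^10, C_1 ≅ Z^20, C_2 ≅ Z^7.

Boundary ∂_1: C_1 → C_0 maps an edge to its endpoints' difference, ∂[p,q] = q − p. For instance
  ∂[4,6] = [6] − [4].
The resulting 10×20 matrix has rank 9, and its Smith normal form has invariant factors (1,1,1,1,1,1,1,1,1).

The boundary map ∂_2: C_2 → C_1 acts by ∂[p,q,r] = [q,r] − [p,r] + [p,q]. For instance
  ∂[1,6,7] = [6,7] − [1,7] + [1,6],
  ∂[4,6,8] = [6,8] − [4,8] + [4,6].
The resulting 20×7 matrix has rank 7, and its Smith normal form has invariant factors (1,1,1,1,1,1,1).

Computing H_k = (kernel of ∂_k) / (image of ∂_{k+1}):

  H_2: rank ker ∂_2 − rank ∂_3 = (7 − 7) − 0 = 0, and there is no ∂_3, so H_2 ≅ 0.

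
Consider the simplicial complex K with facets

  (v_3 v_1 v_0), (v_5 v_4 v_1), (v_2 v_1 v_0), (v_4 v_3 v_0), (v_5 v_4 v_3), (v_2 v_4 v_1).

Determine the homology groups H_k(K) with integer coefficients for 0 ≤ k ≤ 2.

We work with the vertex ordering v_0 < v_1 < v_2 < v_3 < v_4 < v_5. The simplices of K, each written with vertices in increasing order, are:

  0-simplices (6): [v_0], [v_1], [v_2], [v_3], [v_4], [v_5]
  1-simplices (12): [v_0,v_1], [v_0,v_2], [v_0,v_3], [v_0,v_4], [v_1,v_2], [v_1,v_3], [v_1,v_4], [v_1,v_5], [v_2,v_4], [v_3,v_4], [v_3,v_5], [v_4,v_5]
  2-simplices (6): [v_0,v_1,v_2], [v_0,v_1,v_3], [v_0,v_3,v_4], [v_1,v_2,v_4], [v_1,v_4,v_5], [v_3,v_4,v_5]

so the chain groups are C_0 ≅ Z^6, C_1 ≅ Z^12, C_2 ≅ Z^6.

Boundary ∂_1: C_1 → C_0 is given by ∂[p,q] = [q] − [p].
As a 6×12 matrix over Z this has rank 5, with invariant factors (1,1,1,1,1).

∂_2: C_2 → C_1 sends each 2-simplex [p,q,r] to [q,r] − [p,r] + [p,q]. For instance
  ∂[v_3,v_4,v_5] = [v_4,v_5] − [v_3,v_5] + [v_3,v_4],
  ∂[v_1,v_4,v_5] = [v_4,v_5] − [v_1,v_5] + [v_1,v_4].
The resulting 12×6 matrix has rank 6, and its Smith normal form has invariant factors (1,1,1,1,1,1).

Reading off H_k = ker ∂_k / im ∂_{k+1}:

  H_0: rank C_0 − rank ∂_1 = 6 − 5 = 1, and the invariant factors of ∂_1 are all 1, so H_0 = Z.
  H_1: rank ker ∂_1 − rank ∂_2 = (12 − 5) − 6 = 1, and the invariant factors of ∂_2 are all 1, so H_1 = Z.
  H_2: rank ker ∂_2 − rank ∂_3 = (6 − 6) − 0 = 0, and there is no ∂_3, so H_2 = 0.

H_0 ≅ Z,  H_1 ≅ Z,  H_2 = 0.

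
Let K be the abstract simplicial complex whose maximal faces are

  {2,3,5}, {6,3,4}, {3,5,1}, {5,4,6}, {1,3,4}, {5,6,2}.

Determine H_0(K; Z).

Order the vertices as 1 < 2 < 3 < 4 < 5 < 6. Listing each simplex with vertices in this order, K has dimension 2 with simplices:

  0-simplices (6): [1], [2], [3], [4], [5], [6]
  1-simplices (12): [1,3], [1,4], [1,5], [2,3], [2,5], [2,6], [3,4], [3,5], [3,6], [4,5], [4,6], [5,6]
  2-simplices (6): [1,3,4], [1,3,5], [2,3,5], [2,5,6], [3,4,6], [4,5,6]

so the chain groups are C_0 ≅ Z^6, C_1 ≅ Z^12, C_2 ≅ Z^6.

∂_1: C_1 → C_0 sends each edge [p,q] (with p < q) to q − p.
The resulting 6×12 matrix has rank 5, and its Smith normal form has invariant factors (1,1,1,1,1).

Boundary ∂_2: C_2 → C_1 maps a triangle to the signed sum of its edges. For instance
  ∂[1,3,4] = [3,4] − [1,4] + [1,3],
  ∂[1,3,5] = [3,5] − [1,5] + [1,3].
The resulting 12×6 matrix has rank 6, and its Smith normal form has invariant factors (1,1,1,1,1,1).

Reading off H_k = ker ∂_k / im ∂_{k+1}:

  H_0: rank C_0 − rank ∂_1 = 6 − 5 = 1, and the invariant factors of ∂_1 are all 1, so H_0 = Z.

H_0 = Z.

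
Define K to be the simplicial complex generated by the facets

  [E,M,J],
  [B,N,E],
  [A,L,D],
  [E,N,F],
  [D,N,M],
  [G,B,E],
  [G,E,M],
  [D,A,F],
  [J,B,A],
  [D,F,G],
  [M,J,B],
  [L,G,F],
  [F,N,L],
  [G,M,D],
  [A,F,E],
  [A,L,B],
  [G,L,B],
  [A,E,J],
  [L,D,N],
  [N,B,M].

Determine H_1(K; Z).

We work with the vertex ordering A < B < D < E < F < G < J < L < M < N. The simplices of K, each written with vertices in increasing order, are:

  0-simplices (10): A, B, D, E, F, G, J, L, M, N
  1-simplices (30): AB, AD, AE, AF, AJ, AL, BE, BG, BJ, BL, BM, BN, DF, DG, DL, DM, DN, EF, EG, EJ, EM, EN, FG, FL, FN, GL, GM, JM, LN, MN
  2-simplices (20): ABJ, ABL, ADF, ADL, AEF, AEJ, BEG, BEN, BGL, BJM, BMN, DFG, DGM, DLN, DMN, EFN, EGM, EJM, FGL, FLN

giving chain groups C_0 ≅ Z^10, C_1 ≅ Z^30, C_2 ≅ Z^20.

∂_1: C_1 → C_0 is given by ∂[p,q] = [q] − [p].
This gives a 10×30 integer matrix of rank 9; reducing to Smith normal form yields diagonal entries (1,1,1,1,1,1,1,1,1).

Boundary ∂_2: C_2 → C_1 maps a triangle to the signed sum of its edges. For instance
  ∂BMN = MN − BN + BM,
  ∂DFG = FG − DG + DF.
This gives a 30×20 integer matrix of rank 20; reducing to Smith normal form yields diagonal entries (1,1,1,1,1,1,1,1,1,1,1,1,1,1,1,1,1,1,1,2).

Reading off H_k = ker ∂_k / im ∂_{k+1}:

  H_1: rank ker ∂_1 − rank ∂_2 = (30 − 9) − 20 = 1, and ∂_2 has invariant factor 2 > 1, so H_1 ≅ Z × Z/2.

(K is a triangulation of the Klein bottle.)

H_1 = Z × Z/2.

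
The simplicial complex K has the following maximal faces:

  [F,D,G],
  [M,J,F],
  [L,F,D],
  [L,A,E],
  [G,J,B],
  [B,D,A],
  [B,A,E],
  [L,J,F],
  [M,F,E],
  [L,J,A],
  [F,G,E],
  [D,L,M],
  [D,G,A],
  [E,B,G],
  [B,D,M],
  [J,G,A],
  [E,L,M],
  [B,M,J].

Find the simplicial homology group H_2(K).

H_2 = 0.

We work with the vertex ordering A < B < D < E < F < G < J < L < M. The simplices of K, each written with vertices in increasing order, are:

  0-simplices (9): A, B, D, E, F, G, J, L, M
  1-simplices (27): AB, AD, AE, AG, AJ, AL, BD, BE, BG, BJ, BM, DF, DG, DL, DM, EF, EG, EL, EM, FG, FJ, FL, FM, GJ, JL, JM, LM
  2-simplices (18): ABD, ABE, ADG, AEL, AGJ, AJL, BDM, BEG, BGJ, BJM, DFG, DFL, DLM, EFG, EFM, ELM, FJL, FJM

so the chain groups are C_0 ≅ Z^9, C_1 ≅ Z^27, C_2 ≅ Z^18.

The boundary map ∂_1: C_1 → C_0 maps an edge to its endpoints' difference, ∂[p,q] = q − p. For instance
  ∂BJ = J − B.
As a 9×27 matrix over Z this has rank 8, with invariant factors (1,1,1,1,1,1,1,1).

∂_2: C_2 → C_1 acts by ∂[p,q,r] = [q,r] − [p,r] + [p,q]. For instance
  ∂FJL = JL − FL + FJ,
  ∂BEG = EG − BG + BE.
The resulting 27×18 matrix has rank 18, and its Smith normal form has invariant factors (1,1,1,1,1,1,1,1,1,1,1,1,1,1,1,1,1,2).

Computing H_k = (kernel of ∂_k) / (image of ∂_{k+1}):

  H_2: rank ker ∂_2 − rank ∂_3 = (18 − 18) − 0 = 0, and there is no ∂_3, so H_2 ≅ 0.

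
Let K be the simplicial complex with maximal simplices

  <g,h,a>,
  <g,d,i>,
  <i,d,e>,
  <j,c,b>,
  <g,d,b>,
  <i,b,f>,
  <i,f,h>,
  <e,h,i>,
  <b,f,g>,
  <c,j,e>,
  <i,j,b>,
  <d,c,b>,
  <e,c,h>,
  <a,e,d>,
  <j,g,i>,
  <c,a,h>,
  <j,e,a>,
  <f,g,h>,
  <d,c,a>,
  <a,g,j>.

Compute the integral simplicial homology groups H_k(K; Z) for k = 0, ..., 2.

H_0 = Z,  H_1 = Z ⊕ Z/2,  H_2 = 0.

Fix the vertex order a < b < c < d < e < f < g < h < i < j and write every simplex with vertices in increasing order. Then dim K = 2 and the simplices of K are:

  0-simplices (10): a, b, c, d, e, f, g, h, i, j
  1-simplices (30): ac, ad, ae, ag, ah, aj, bc, bd, bf, bg, bi, bj, cd, ce, ch, cj, de, dg, di, eh, ei, ej, fg, fh, fi, gh, gi, gj, hi, ij
  2-simplices (20): acd, ach, ade, aej, agh, agj, bcd, bcj, bdg, bfg, bfi, bij, ceh, cej, dei, dgi, ehi, fgh, fhi, gij

giving chain groups C_0 ≅ Z^10, C_1 ≅ Z^30, C_2 ≅ Z^20.

∂_1: C_1 → C_0 maps an edge to its endpoints' difference, ∂[p,q] = q − p. For instance
  ∂ah = h − a.
The resulting 10×30 matrix has rank 9, and its Smith normal form has invariant factors (1,1,1,1,1,1,1,1,1).

Boundary ∂_2: C_2 → C_1 maps a triangle to the signed sum of its edges. For instance
  ∂bcj = cj − bj + bc,
  ∂acd = cd − ad + ac.
The resulting 30×20 matrix has rank 20, and its Smith normal form has invariant factors (1,1,1,1,1,1,1,1,1,1,1,1,1,1,1,1,1,1,1,2).

Computing H_k = (kernel of ∂_k) / (image of ∂_{k+1}):

  H_0: rank C_0 − rank ∂_1 = 10 − 9 = 1, and the invariant factors of ∂_1 are all 1, so H_0 ≅ Z.
  H_1: rank ker ∂_1 − rank ∂_2 = (30 − 9) − 20 = 1, and ∂_2 has invariant factor 2 > 1, so H_1 ≅ Z ⊕ Z/2.
  H_2: rank ker ∂_2 − rank ∂_3 = (20 − 20) − 0 = 0, and there is no ∂_3, so H_2 ≅ 0.

As a check, the Euler characteristic is 10 − 30 + 20 = 0, which agrees with 1 − 1 + 0 = 0.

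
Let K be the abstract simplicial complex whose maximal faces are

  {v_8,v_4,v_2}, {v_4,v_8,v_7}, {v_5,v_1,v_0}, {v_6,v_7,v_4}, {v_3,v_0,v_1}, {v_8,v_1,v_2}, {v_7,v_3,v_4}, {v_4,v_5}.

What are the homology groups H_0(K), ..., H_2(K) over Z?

H_0 = Z,  H_1 = Z^2,  H_2 = 0.

Take the total order v_0 < v_1 < v_2 < v_3 < v_4 < v_5 < v_6 < v_7 < v_8 on the vertex set. Then K (dimension 2) consists of the simplices:

  0-simplices (9): [v_0], [v_1], [v_2], [v_3], [v_4], [v_5], [v_6], [v_7], [v_8]
  1-simplices (17): (17 of them)
  2-simplices (7): [v_0,v_1,v_3], [v_0,v_1,v_5], [v_1,v_2,v_8], [v_2,v_4,v_8], [v_3,v_4,v_7], [v_4,v_6,v_7], [v_4,v_7,v_8]

giving chain groups C_0 ≅ Z^9, C_1 ≅ Z^17, C_2 ≅ Z^7.

The boundary map ∂_1: C_1 → C_0 is given by ∂[p,q] = [q] − [p].
The resulting 9×17 matrix has rank 8, and its Smith normal form has invariant factors (1,1,1,1,1,1,1,1).

The boundary map ∂_2: C_2 → C_1 acts by ∂[p,q,r] = [q,r] − [p,r] + [p,q]. For instance
  ∂[v_0,v_1,v_3] = [v_1,v_3] − [v_0,v_3] + [v_0,v_1],
  ∂[v_4,v_7,v_8] = [v_7,v_8] − [v_4,v_8] + [v_4,v_7].
This gives a 17×7 integer matrix of rank 7; reducing to Smith normal form yields diagonal entries (1,1,1,1,1,1,1).

From H_k ≅ ker(∂_k) / im(∂_{k+1}) we obtain:

  H_0: rank C_0 − rank ∂_1 = 9 − 8 = 1, and the invariant factors of ∂_1 are all 1, so H_0 = Z.
  H_1: rank ker ∂_1 − rank ∂_2 = (17 − 8) − 7 = 2, and the invariant factors of ∂_2 are all 1, so H_1 = Z^2.
  H_2: rank ker ∂_2 − rank ∂_3 = (7 − 7) − 0 = 0, and there is no ∂_3, so H_2 = 0.

As a check, the Euler characteristic is 9 − 17 + 7 = -1, which agrees with 1 − 2 + 0 = -1.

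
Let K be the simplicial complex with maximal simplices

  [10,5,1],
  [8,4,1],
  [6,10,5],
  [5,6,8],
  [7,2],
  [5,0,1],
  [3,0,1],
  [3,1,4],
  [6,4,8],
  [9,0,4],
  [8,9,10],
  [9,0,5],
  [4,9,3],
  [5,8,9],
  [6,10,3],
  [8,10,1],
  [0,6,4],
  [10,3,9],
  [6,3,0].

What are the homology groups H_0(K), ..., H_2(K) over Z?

H_0 ≅ Z^2,  H_1 ≅ Z ⊕ Z/2Z,  H_2 = 0.

Take the total order 0 < 1 < 2 < 3 < 4 < 5 < 6 < 7 < 8 < 9 < 10 on the vertex set. Then K (dimension 2) consists of the simplices:

  0-simplices (11): [0], [1], [2], [3], [4], [5], [6], [7], [8], [9], [10]
  1-simplices (28): (28 of them)
  2-simplices (18): (18 of them)

Hence C_0 ≅ Z^11, C_1 ≅ Z^28, C_2 ≅ Z^18.

The boundary map ∂_1: C_1 → C_0 is given by ∂[p,q] = [q] − [p].
This gives a 11×28 integer matrix of rank 9; reducing to Smith normal form yields diagonal entries (1,1,1,1,1,1,1,1,1).

∂_2: C_2 → C_1 acts by ∂[p,q,r] = [q,r] − [p,r] + [p,q]. For instance
  ∂[5,6,10] = [6,10] − [5,10] + [5,6],
  ∂[4,6,8] = [6,8] − [4,8] + [4,6].
The resulting 28×18 matrix has rank 18, and its Smith normal form has invariant factors (1,1,1,1,1,1,1,1,1,1,1,1,1,1,1,1,1,2).

Computing H_k = (kernel of ∂_k) / (image of ∂_{k+1}):

  H_0: rank C_0 − rank ∂_1 = 11 − 9 = 2, and the invariant factors of ∂_1 are all 1, so H_0 = Z^2.
  H_1: rank ker ∂_1 − rank ∂_2 = (28 − 9) − 18 = 1, and ∂_2 has invariant factor 2 > 1, so H_1 = Z ⊕ Z/2Z.
  H_2: rank ker ∂_2 − rank ∂_3 = (18 − 18) − 0 = 0, and there is no ∂_3, so H_2 = 0.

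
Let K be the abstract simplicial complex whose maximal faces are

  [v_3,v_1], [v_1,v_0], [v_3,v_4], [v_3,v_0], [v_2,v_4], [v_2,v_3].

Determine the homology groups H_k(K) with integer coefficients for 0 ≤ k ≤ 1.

H_0 ≅ Z,  H_1 ≅ Z^2.

Take the total order v_0 < v_1 < v_2 < v_3 < v_4 on the vertex set. Then K (dimension 1) consists of the simplices:

  0-simplices (5): [v_0], [v_1], [v_2], [v_3], [v_4]
  1-simplices (6): [v_0,v_1], [v_0,v_3], [v_1,v_3], [v_2,v_3], [v_2,v_4], [v_3,v_4]

Hence C_0 ≅ Z^5, C_1 ≅ Z^6.

The boundary map ∂_1: C_1 → C_0 sends each edge [p,q] (with p < q) to q − p. For instance
  ∂[v_2,v_3] = [v_3] − [v_2].
As a 5×6 matrix over Z this has rank 4, with invariant factors (1,1,1,1).

Now H_k = ker ∂_k / im ∂_{k+1}, so:

  H_0: rank C_0 − rank ∂_1 = 5 − 4 = 1, and the invariant factors of ∂_1 are all 1, so H_0 ≅ Z.
  H_1: rank ker ∂_1 − rank ∂_2 = (6 − 4) − 0 = 2, and there is no ∂_2, so H_1 ≅ Z^2.

As a check, the Euler characteristic is 5 − 6 = -1, which agrees with 1 − 2 = -1.
(K is a triangulation of a wedge of 2 circles.)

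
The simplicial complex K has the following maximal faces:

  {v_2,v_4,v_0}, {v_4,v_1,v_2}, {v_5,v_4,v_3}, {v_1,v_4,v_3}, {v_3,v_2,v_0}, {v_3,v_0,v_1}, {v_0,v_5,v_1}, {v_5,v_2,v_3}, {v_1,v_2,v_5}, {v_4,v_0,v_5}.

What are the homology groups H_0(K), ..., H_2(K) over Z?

H_0 = Z,  H_1 = Z/2Z,  H_2 = 0.

K has 6 vertices, 15 edges, 10 triangles.
rank ∂_0 = 0, rank ∂_1 = 5 ⇒ b_0 = 6 − 0 − 5 = 1; all invariant factors of ∂_1 are 1 so no torsion. So H_0 = Z.
rank ∂_1 = 5, rank ∂_2 = 10 ⇒ b_1 = 15 − 5 − 10 = 0; ∂_2 has invariant factor(s) [2] giving torsion. So H_1 = Z/2Z.
rank ∂_2 = 10, rank ∂_3 = 0 ⇒ b_2 = 10 − 10 − 0 = 0. So H_2 = 0.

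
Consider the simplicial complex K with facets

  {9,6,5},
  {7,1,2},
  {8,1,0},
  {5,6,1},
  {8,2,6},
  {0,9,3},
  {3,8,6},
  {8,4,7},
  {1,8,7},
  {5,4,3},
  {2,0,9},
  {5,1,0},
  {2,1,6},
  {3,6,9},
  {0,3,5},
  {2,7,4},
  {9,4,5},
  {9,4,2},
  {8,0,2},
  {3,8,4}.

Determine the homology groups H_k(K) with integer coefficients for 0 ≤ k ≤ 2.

Fix the vertex order 0 < 1 < 2 < 3 < 4 < 5 < 6 < 7 < 8 < 9 and write every simplex with vertices in increasing order. Then dim K = 2 and the simplices of K are:

  0-simplices (10): [0], [1], [2], [3], [4], [5], [6], [7], [8], [9]
  1-simplices (30): (30 of them)
  2-simplices (20): (20 of them)

so the chain groups are C_0 ≅ Z^10, C_1 ≅ Z^30, C_2 ≅ Z^20.

∂_1: C_1 → C_0 maps an edge to its endpoints' difference, ∂[p,q] = q − p. For instance
  ∂[2,7] = [7] − [2].
This gives a 10×30 integer matrix of rank 9; reducing to Smith normal form yields diagonal entries (1,1,1,1,1,1,1,1,1).

The boundary map ∂_2: C_2 → C_1 sends each 2-simplex [p,q,r] to [q,r] − [p,r] + [p,q]. For instance
  ∂[0,1,8] = [1,8] − [0,8] + [0,1],
  ∂[4,5,9] = [5,9] − [4,9] + [4,5].
The resulting 30×20 matrix has rank 20, and its Smith normal form has invariant factors (1,1,1,1,1,1,1,1,1,1,1,1,1,1,1,1,1,1,1,2).

Computing H_k = (kernel of ∂_k) / (image of ∂_{k+1}):

  H_0: rank C_0 − rank ∂_1 = 10 − 9 = 1, and the invariant factors of ∂_1 are all 1, so H_0 ≅ Z.
  H_1: rank ker ∂_1 − rank ∂_2 = (30 − 9) − 20 = 1, and ∂_2 has invariant factor 2 > 1, so H_1 ≅ Z × Z/2.
  H_2: rank ker ∂_2 − rank ∂_3 = (20 − 20) − 0 = 0, and there is no ∂_3, so H_2 ≅ 0.

As a check, the Euler characteristic is 10 − 30 + 20 = 0, which agrees with 1 − 1 + 0 = 0.

H_0 ≅ Z,  H_1 ≅ Z × Z/2,  H_2 = 0.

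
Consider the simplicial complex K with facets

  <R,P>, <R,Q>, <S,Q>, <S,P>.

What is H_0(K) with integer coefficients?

H_0 = Z.

Take the total order P < Q < R < S on the vertex set. Then K (dimension 1) consists of the simplices:

  0-simplices (4): P, Q, R, S
  1-simplices (4): PR, PS, QR, QS

so the chain groups are C_0 ≅ Z^4, C_1 ≅ Z^4.

The boundary map ∂_1: C_1 → C_0 sends each edge [p,q] (with p < q) to q − p. For instance
  ∂QR = R − Q.
As a 4×4 matrix over Z this has rank 3, with invariant factors (1,1,1).

Now H_k = ker ∂_k / im ∂_{k+1}, so:

  H_0: rank C_0 − rank ∂_1 = 4 − 3 = 1, and the invariant factors of ∂_1 are all 1, so H_0 ≅ Z.

(K is a triangulation of the circle S^1.)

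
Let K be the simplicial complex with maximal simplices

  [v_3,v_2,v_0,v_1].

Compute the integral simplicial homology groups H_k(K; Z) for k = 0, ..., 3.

Order the vertices as v_0 < v_1 < v_2 < v_3. Listing each simplex with vertices in this order, K has dimension 3 with simplices:

  0-simplices (4): [v_0], [v_1], [v_2], [v_3]
  1-simplices (6): [v_0,v_1], [v_0,v_2], [v_0,v_3], [v_1,v_2], [v_1,v_3], [v_2,v_3]
  2-simplices (4): [v_0,v_1,v_2], [v_0,v_1,v_3], [v_0,v_2,v_3], [v_1,v_2,v_3]
  3-simplices (1): [v_0,v_1,v_2,v_3]

Hence C_0 ≅ Z^4, C_1 ≅ Z^6, C_2 ≅ Z^4, C_3 ≅ Z^1.

∂_1: C_1 → C_0 is given by ∂[p,q] = [q] − [p].
As a 4×6 matrix over Z this has rank 3, with invariant factors (1,1,1).

Boundary ∂_2: C_2 → C_1 acts by ∂[p,q,r] = [q,r] − [p,r] + [p,q]. For instance
  ∂[v_0,v_2,v_3] = [v_2,v_3] − [v_0,v_3] + [v_0,v_2],
  ∂[v_1,v_2,v_3] = [v_2,v_3] − [v_1,v_3] + [v_1,v_2].
The 6×4 boundary matrix has rank 3 and Smith normal form diag(1,1,1).

∂_3: C_3 → C_2 sends each 3-simplex σ to the alternating sum Σ_i (−1)^i (σ with its i-th vertex removed). For instance
  ∂[v_0,v_1,v_2,v_3] = [v_1,v_2,v_3] − [v_0,v_2,v_3] + [v_0,v_1,v_3] − [v_0,v_1,v_2].
The 4×1 boundary matrix has rank 1 and Smith normal form diag(1).

Computing H_k = (kernel of ∂_k) / (image of ∂_{k+1}):

  H_0: rank C_0 − rank ∂_1 = 4 − 3 = 1, and the invariant factors of ∂_1 are all 1, so H_0 = Z.
  H_1: rank ker ∂_1 − rank ∂_2 = (6 − 3) − 3 = 0, and the invariant factors of ∂_2 are all 1, so H_1 = 0.
  H_2: rank ker ∂_2 − rank ∂_3 = (4 − 3) − 1 = 0, and the invariant factors of ∂_3 are all 1, so H_2 = 0.
  H_3: rank ker ∂_3 − rank ∂_4 = (1 − 1) − 0 = 0, and there is no ∂_4, so H_3 = 0.

H_0 ≅ Z,  H_1 = 0,  H_2 = 0,  H_3 = 0.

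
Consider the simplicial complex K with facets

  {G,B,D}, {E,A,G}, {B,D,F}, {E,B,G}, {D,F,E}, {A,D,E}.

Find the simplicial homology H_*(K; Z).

Fix the vertex order A < B < D < E < F < G and write every simplex with vertices in increasing order. Then dim K = 2 and the simplices of K are:

  0-simplices (6): A, B, D, E, F, G
  1-simplices (12): AD, AE, AG, BD, BE, BF, BG, DE, DF, DG, EF, EG
  2-simplices (6): ADE, AEG, BDF, BDG, BEG, DEF

so the chain groups are C_0 ≅ Z^6, C_1 ≅ Z^12, C_2 ≅ Z^6.

The boundary map ∂_1: C_1 → C_0 sends each edge [p,q] (with p < q) to q − p.
As a 6×12 matrix over Z this has rank 5, with invariant factors (1,1,1,1,1).

The boundary map ∂_2: C_2 → C_1 maps a triangle to the signed sum of its edges. For instance
  ∂BEG = EG − BG + BE,
  ∂DEF = EF − DF + DE.
This gives a 12×6 integer matrix of rank 6; reducing to Smith normal form yields diagonal entries (1,1,1,1,1,1).

Reading off H_k = ker ∂_k / im ∂_{k+1}:

  H_0: rank C_0 − rank ∂_1 = 6 − 5 = 1, and the invariant factors of ∂_1 are all 1, so H_0 ≅ Z.
  H_1: rank ker ∂_1 − rank ∂_2 = (12 − 5) − 6 = 1, and the invariant factors of ∂_2 are all 1, so H_1 ≅ Z.
  H_2: rank ker ∂_2 − rank ∂_3 = (6 − 6) − 0 = 0, and there is no ∂_3, so H_2 ≅ 0.

As a check, the Euler characteristic is 6 − 12 + 6 = 0, which agrees with 1 − 1 + 0 = 0.
(K is a triangulation of the cylinder S^1 x I.)

H_0 = Z,  H_1 = Z,  H_2 = 0.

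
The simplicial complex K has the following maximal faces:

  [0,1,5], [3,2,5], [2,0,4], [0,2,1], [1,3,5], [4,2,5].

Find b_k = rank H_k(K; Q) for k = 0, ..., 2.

We work with the vertex ordering 0 < 1 < 2 < 3 < 4 < 5. The simplices of K, each written with vertices in increasing order, are:

  0-simplices (6): [0], [1], [2], [3], [4], [5]
  1-simplices (12): [0,1], [0,2], [0,4], [0,5], [1,2], [1,3], [1,5], [2,3], [2,4], [2,5], [3,5], [4,5]
  2-simplices (6): [0,1,2], [0,1,5], [0,2,4], [1,3,5], [2,3,5], [2,4,5]

giving chain groups C_0 ≅ Z^6, C_1 ≅ Z^12, C_2 ≅ Z^6.

Boundary ∂_1: C_1 → C_0 is given by ∂[p,q] = [q] − [p].
This gives a 6×12 integer matrix of rank 5; reducing to Smith normal form yields diagonal entries (1,1,1,1,1).

∂_2: C_2 → C_1 maps a triangle to the signed sum of its edges. For instance
  ∂[0,2,4] = [2,4] − [0,4] + [0,2],
  ∂[2,4,5] = [4,5] − [2,5] + [2,4].
The resulting 12×6 matrix has rank 6, and its Smith normal form has invariant factors (1,1,1,1,1,1).

From H_k ≅ ker(∂_k) / im(∂_{k+1}) we obtain:

  H_0: rank C_0 − rank ∂_1 = 6 − 5 = 1, and the invariant factors of ∂_1 are all 1, so H_0 ≅ Z.
  H_1: rank ker ∂_1 − rank ∂_2 = (12 − 5) − 6 = 1, and the invariant factors of ∂_2 are all 1, so H_1 ≅ Z.
  H_2: rank ker ∂_2 − rank ∂_3 = (6 − 6) − 0 = 0, and there is no ∂_3, so H_2 ≅ 0.

Hence the Betti numbers are b_0 = 1, b_1 = 1, b_2 = 0.

b_0 = 1, b_1 = 1, b_2 = 0.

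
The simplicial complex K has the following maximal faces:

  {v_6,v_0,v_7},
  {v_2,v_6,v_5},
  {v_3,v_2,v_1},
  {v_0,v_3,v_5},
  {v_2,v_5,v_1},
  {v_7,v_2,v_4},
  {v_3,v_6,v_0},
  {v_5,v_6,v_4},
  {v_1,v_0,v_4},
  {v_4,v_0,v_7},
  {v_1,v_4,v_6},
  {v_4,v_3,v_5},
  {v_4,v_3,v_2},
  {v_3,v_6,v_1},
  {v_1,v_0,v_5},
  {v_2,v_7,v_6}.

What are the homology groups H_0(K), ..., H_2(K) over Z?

H_0 ≅ Z,  H_1 ≅ Z^2,  H_2 ≅ Z.

Fix the vertex order v_0 < v_1 < v_2 < v_3 < v_4 < v_5 < v_6 < v_7 and write every simplex with vertices in increasing order. Then dim K = 2 and the simplices of K are:

  0-simplices (8): [v_0], [v_1], [v_2], [v_3], [v_4], [v_5], [v_6], [v_7]
  1-simplices (24): (24 of them)
  2-simplices (16): (16 of them)

giving chain groups C_0 ≅ Z^8, C_1 ≅ Z^24, C_2 ≅ Z^16.

Boundary ∂_1: C_1 → C_0 sends each edge [p,q] (with p < q) to q − p. For instance
  ∂[v_1,v_4] = [v_4] − [v_1].
The resulting 8×24 matrix has rank 7, and its Smith normal form has invariant factors (1,1,1,1,1,1,1).

∂_2: C_2 → C_1 acts by ∂[p,q,r] = [q,r] − [p,r] + [p,q]. For instance
  ∂[v_1,v_2,v_3] = [v_2,v_3] − [v_1,v_3] + [v_1,v_2],
  ∂[v_2,v_6,v_7] = [v_6,v_7] − [v_2,v_7] + [v_2,v_6].
The resulting 24×16 matrix has rank 15, and its Smith normal form has invariant factors (1,1,1,1,1,1,1,1,1,1,1,1,1,1,1).

Reading off H_k = ker ∂_k / im ∂_{k+1}:

  H_0: rank C_0 − rank ∂_1 = 8 − 7 = 1, and the invariant factors of ∂_1 are all 1, so H_0 ≅ Z.
  H_1: rank ker ∂_1 − rank ∂_2 = (24 − 7) − 15 = 2, and the invariant factors of ∂_2 are all 1, so H_1 ≅ Z^2.
  H_2: rank ker ∂_2 − rank ∂_3 = (16 − 15) − 0 = 1, and there is no ∂_3, so H_2 ≅ Z.

As a check, the Euler characteristic is 8 − 24 + 16 = 0, which agrees with 1 − 2 + 1 = 0.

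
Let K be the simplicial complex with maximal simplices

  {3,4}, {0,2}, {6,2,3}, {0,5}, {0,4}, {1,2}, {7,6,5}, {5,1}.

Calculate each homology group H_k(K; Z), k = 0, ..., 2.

Order the vertices as 0 < 1 < 2 < 3 < 4 < 5 < 6 < 7. Listing each simplex with vertices in this order, K has dimension 2 with simplices:

  0-simplices (8): [0], [1], [2], [3], [4], [5], [6], [7]
  1-simplices (12): [0,2], [0,4], [0,5], [1,2], [1,5], [2,3], [2,6], [3,4], [3,6], [5,6], [5,7], [6,7]
  2-simplices (2): [2,3,6], [5,6,7]

Hence C_0 ≅ Z^8, C_1 ≅ Z^12, C_2 ≅ Z^2.

Boundary ∂_1: C_1 → C_0 sends each edge [p,q] (with p < q) to q − p. For instance
  ∂[0,4] = [4] − [0].
The resulting 8×12 matrix has rank 7, and its Smith normal form has invariant factors (1,1,1,1,1,1,1).

The boundary map ∂_2: C_2 → C_1 sends each 2-simplex [p,q,r] to [q,r] − [p,r] + [p,q]. For instance
  ∂[5,6,7] = [6,7] − [5,7] + [5,6],
  ∂[2,3,6] = [3,6] − [2,6] + [2,3].
As a 12×2 matrix over Z this has rank 2, with invariant factors (1,1).

Computing H_k = (kernel of ∂_k) / (image of ∂_{k+1}):

  H_0: rank C_0 − rank ∂_1 = 8 − 7 = 1, and the invariant factors of ∂_1 are all 1, so H_0 = Z.
  H_1: rank ker ∂_1 − rank ∂_2 = (12 − 7) − 2 = 3, and the invariant factors of ∂_2 are all 1, so H_1 = Z^3.
  H_2: rank ker ∂_2 − rank ∂_3 = (2 − 2) − 0 = 0, and there is no ∂_3, so H_2 = 0.

As a check, the Euler characteristic is 8 − 12 + 2 = -2, which agrees with 1 − 3 + 0 = -2.

H_0 = Z,  H_1 = Z^3,  H_2 = 0.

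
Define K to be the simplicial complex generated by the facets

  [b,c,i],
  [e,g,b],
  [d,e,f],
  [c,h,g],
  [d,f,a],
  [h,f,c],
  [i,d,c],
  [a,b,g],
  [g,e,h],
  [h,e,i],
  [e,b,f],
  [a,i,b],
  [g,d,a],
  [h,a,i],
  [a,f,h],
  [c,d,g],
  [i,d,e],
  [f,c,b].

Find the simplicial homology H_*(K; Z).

H_0 = Z,  H_1 = Z^2,  H_2 = Z.

Take the total order a < b < c < d < e < f < g < h < i on the vertex set. Then K (dimension 2) consists of the simplices:

  0-simplices (9): a, b, c, d, e, f, g, h, i
  1-simplices (27): ab, ad, af, ag, ah, ai, bc, be, bf, bg, bi, cd, cf, cg, ch, ci, de, df, dg, di, ef, eg, eh, ei, fh, gh, hi
  2-simplices (18): abg, abi, adf, adg, afh, ahi, bcf, bci, bef, beg, cdg, cdi, cfh, cgh, def, dei, egh, ehi

giving chain groups C_0 ≅ Z^9, C_1 ≅ Z^27, C_2 ≅ Z^18.

∂_1: C_1 → C_0 maps an edge to its endpoints' difference, ∂[p,q] = q − p. For instance
  ∂ai = i − a.
The 9×27 boundary matrix has rank 8 and Smith normal form diag(1,1,1,1,1,1,1,1).

The boundary map ∂_2: C_2 → C_1 sends each 2-simplex [p,q,r] to [q,r] − [p,r] + [p,q]. For instance
  ∂cdi = di − ci + cd,
  ∂ehi = hi − ei + eh.
The resulting 27×18 matrix has rank 17, and its Smith normal form has invariant factors (1,1,1,1,1,1,1,1,1,1,1,1,1,1,1,1,1).

From H_k ≅ ker(∂_k) / im(∂_{k+1}) we obtain:

  H_0: rank C_0 − rank ∂_1 = 9 − 8 = 1, and the invariant factors of ∂_1 are all 1, so H_0 ≅ Z.
  H_1: rank ker ∂_1 − rank ∂_2 = (27 − 8) − 17 = 2, and the invariant factors of ∂_2 are all 1, so H_1 ≅ Z^2.
  H_2: rank ker ∂_2 − rank ∂_3 = (18 − 17) − 0 = 1, and there is no ∂_3, so H_2 ≅ Z.

As a check, the Euler characteristic is 9 − 27 + 18 = 0, which agrees with 1 − 2 + 1 = 0.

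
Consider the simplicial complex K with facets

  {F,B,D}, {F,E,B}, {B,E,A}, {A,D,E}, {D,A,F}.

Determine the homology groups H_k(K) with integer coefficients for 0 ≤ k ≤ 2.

We work with the vertex ordering A < B < D < E < F. The simplices of K, each written with vertices in increasing order, are:

  0-simplices (5): A, B, D, E, F
  1-simplices (10): AB, AD, AE, AF, BD, BE, BF, DE, DF, EF
  2-simplices (5): ABE, ADE, ADF, BDF, BEF

giving chain groups C_0 ≅ Z^5, C_1 ≅ Z^10, C_2 ≅ Z^5.

Boundary ∂_1: C_1 → C_0 maps an edge to its endpoints' difference, ∂[p,q] = q − p. For instance
  ∂AD = D − A.
The 5×10 boundary matrix has rank 4 and Smith normal form diag(1,1,1,1).

The boundary map ∂_2: C_2 → C_1 acts by ∂[p,q,r] = [q,r] − [p,r] + [p,q]. For instance
  ∂ADF = DF − AF + AD,
  ∂BEF = EF − BF + BE.
This gives a 10×5 integer matrix of rank 5; reducing to Smith normal form yields diagonal entries (1,1,1,1,1).

Computing H_k = (kernel of ∂_k) / (image of ∂_{k+1}):

  H_0: rank C_0 − rank ∂_1 = 5 − 4 = 1, and the invariant factors of ∂_1 are all 1, so H_0 ≅ Z.
  H_1: rank ker ∂_1 − rank ∂_2 = (10 − 4) − 5 = 1, and the invariant factors of ∂_2 are all 1, so H_1 ≅ Z.
  H_2: rank ker ∂_2 − rank ∂_3 = (5 − 5) − 0 = 0, and there is no ∂_3, so H_2 ≅ 0.

As a check, the Euler characteristic is 5 − 10 + 5 = 0, which agrees with 1 − 1 + 0 = 0.

H_0 = Z,  H_1 = Z,  H_2 = 0.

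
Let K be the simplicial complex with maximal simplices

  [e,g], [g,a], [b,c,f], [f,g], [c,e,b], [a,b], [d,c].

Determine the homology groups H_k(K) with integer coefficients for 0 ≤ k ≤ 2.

We work with the vertex ordering a < b < c < d < e < f < g. The simplices of K, each written with vertices in increasing order, are:

  0-simplices (7): a, b, c, d, e, f, g
  1-simplices (10): ab, ag, bc, be, bf, cd, ce, cf, eg, fg
  2-simplices (2): bce, bcf

Hence C_0 ≅ Z^7, C_1 ≅ Z^10, C_2 ≅ Z^2.

The boundary map ∂_1: C_1 → C_0 sends each edge [p,q] (with p < q) to q − p. For instance
  ∂bc = c − b.
The resulting 7×10 matrix has rank 6, and its Smith normal form has invariant factors (1,1,1,1,1,1).

The boundary map ∂_2: C_2 → C_1 acts by ∂[p,q,r] = [q,r] − [p,r] + [p,q]. For instance
  ∂bcf = cf − bf + bc,
  ∂bce = ce − be + bc.
This gives a 10×2 integer matrix of rank 2; reducing to Smith normal form yields diagonal entries (1,1).

From H_k ≅ ker(∂_k) / im(∂_{k+1}) we obtain:

  H_0: rank C_0 − rank ∂_1 = 7 − 6 = 1, and the invariant factors of ∂_1 are all 1, so H_0 ≅ Z.
  H_1: rank ker ∂_1 − rank ∂_2 = (10 − 6) − 2 = 2, and the invariant factors of ∂_2 are all 1, so H_1 ≅ Z^2.
  H_2: rank ker ∂_2 − rank ∂_3 = (2 − 2) − 0 = 0, and there is no ∂_3, so H_2 ≅ 0.

H_0 = Z,  H_1 = Z^2,  H_2 = 0.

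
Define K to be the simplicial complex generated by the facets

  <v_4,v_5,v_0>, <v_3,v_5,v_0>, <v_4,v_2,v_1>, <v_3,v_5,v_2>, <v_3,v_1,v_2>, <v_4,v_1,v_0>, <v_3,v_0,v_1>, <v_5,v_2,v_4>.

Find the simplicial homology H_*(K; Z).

H_0 = Z,  H_1 = 0,  H_2 = Z.

We work with the vertex ordering v_0 < v_1 < v_2 < v_3 < v_4 < v_5. The simplices of K, each written with vertices in increasing order, are:

  0-simplices (6): [v_0], [v_1], [v_2], [v_3], [v_4], [v_5]
  1-simplices (12): [v_0,v_1], [v_0,v_3], [v_0,v_4], [v_0,v_5], [v_1,v_2], [v_1,v_3], [v_1,v_4], [v_2,v_3], [v_2,v_4], [v_2,v_5], [v_3,v_5], [v_4,v_5]
  2-simplices (8): [v_0,v_1,v_3], [v_0,v_1,v_4], [v_0,v_3,v_5], [v_0,v_4,v_5], [v_1,v_2,v_3], [v_1,v_2,v_4], [v_2,v_3,v_5], [v_2,v_4,v_5]

so the chain groups are C_0 ≅ Z^6, C_1 ≅ Z^12, C_2 ≅ Z^8.

∂_1: C_1 → C_0 sends each edge [p,q] (with p < q) to q − p. For instance
  ∂[v_1,v_4] = [v_4] − [v_1].
As a 6×12 matrix over Z this has rank 5, with invariant factors (1,1,1,1,1).

∂_2: C_2 → C_1 sends each 2-simplex [p,q,r] to [q,r] − [p,r] + [p,q]. For instance
  ∂[v_1,v_2,v_4] = [v_2,v_4] − [v_1,v_4] + [v_1,v_2],
  ∂[v_2,v_3,v_5] = [v_3,v_5] − [v_2,v_5] + [v_2,v_3].
As a 12×8 matrix over Z this has rank 7, with invariant factors (1,1,1,1,1,1,1).

Reading off H_k = ker ∂_k / im ∂_{k+1}:

  H_0: rank C_0 − rank ∂_1 = 6 − 5 = 1, and the invariant factors of ∂_1 are all 1, so H_0 ≅ Z.
  H_1: rank ker ∂_1 − rank ∂_2 = (12 − 5) − 7 = 0, and the invariant factors of ∂_2 are all 1, so H_1 ≅ 0.
  H_2: rank ker ∂_2 − rank ∂_3 = (8 − 7) − 0 = 1, and there is no ∂_3, so H_2 ≅ Z.

(K is a triangulation of the 2-sphere S^2.)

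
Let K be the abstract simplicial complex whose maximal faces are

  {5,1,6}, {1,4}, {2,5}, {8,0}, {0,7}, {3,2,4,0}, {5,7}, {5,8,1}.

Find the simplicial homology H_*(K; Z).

Take the total order 0 < 1 < 2 < 3 < 4 < 5 < 6 < 7 < 8 on the vertex set. Then K (dimension 3) consists of the simplices:

  0-simplices (9): [0], [1], [2], [3], [4], [5], [6], [7], [8]
  1-simplices (16): [0,2], [0,3], [0,4], [0,7], [0,8], [1,4], [1,5], [1,6], [1,8], [2,3], [2,4], [2,5], [3,4], [5,6], [5,7], [5,8]
  2-simplices (6): [0,2,3], [0,2,4], [0,3,4], [1,5,6], [1,5,8], [2,3,4]
  3-simplices (1): [0,2,3,4]

Hence C_0 ≅ Z^9, C_1 ≅ Z^16, C_2 ≅ Z^6, C_3 ≅ Z^1.

The boundary map ∂_1: C_1 → C_0 is given by ∂[p,q] = [q] − [p]. For instance
  ∂[2,4] = [4] − [2].
As a 9×16 matrix over Z this has rank 8, with invariant factors (1,1,1,1,1,1,1,1).

Boundary ∂_2: C_2 → C_1 maps a triangle to the signed sum of its edges. For instance
  ∂[0,2,4] = [2,4] − [0,4] + [0,2],
  ∂[0,2,3] = [2,3] − [0,3] + [0,2].
The 16×6 boundary matrix has rank 5 and Smith normal form diag(1,1,1,1,1).

The boundary map ∂_3: C_3 → C_2 sends each 3-simplex σ to the alternating sum Σ_i (−1)^i (σ with its i-th vertex removed). For instance
  ∂[0,2,3,4] = [2,3,4] − [0,3,4] + [0,2,4] − [0,2,3].
The resulting 6×1 matrix has rank 1, and its Smith normal form has invariant factors (1).

Computing H_k = (kernel of ∂_k) / (image of ∂_{k+1}):

  H_0: rank C_0 − rank ∂_1 = 9 − 8 = 1, and the invariant factors of ∂_1 are all 1, so H_0 = Z.
  H_1: rank ker ∂_1 − rank ∂_2 = (16 − 8) − 5 = 3, and the invariant factors of ∂_2 are all 1, so H_1 = Z^3.
  H_2: rank ker ∂_2 − rank ∂_3 = (6 − 5) − 1 = 0, and the invariant factors of ∂_3 are all 1, so H_2 = 0.
  H_3: rank ker ∂_3 − rank ∂_4 = (1 − 1) − 0 = 0, and there is no ∂_4, so H_3 = 0.

As a check, the Euler characteristic is 9 − 16 + 6 − 1 = -2, which agrees with 1 − 3 + 0 − 0 = -2.

H_0 = Z,  H_1 = Z^3,  H_2 = 0,  H_3 = 0.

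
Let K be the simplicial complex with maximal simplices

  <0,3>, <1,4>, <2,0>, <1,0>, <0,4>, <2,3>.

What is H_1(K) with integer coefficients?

H_1 ≅ Z^2.

Take the total order 0 < 1 < 2 < 3 < 4 on the vertex set. Then K (dimension 1) consists of the simplices:

  0-simplices (5): [0], [1], [2], [3], [4]
  1-simplices (6): [0,1], [0,2], [0,3], [0,4], [1,4], [2,3]

Hence C_0 ≅ Z^5, C_1 ≅ Z^6.

The boundary map ∂_1: C_1 → C_0 sends each edge [p,q] (with p < q) to q − p. For instance
  ∂[2,3] = [3] − [2].
As a 5×6 matrix over Z this has rank 4, with invariant factors (1,1,1,1).

Reading off H_k = ker ∂_k / im ∂_{k+1}:

  H_1: rank ker ∂_1 − rank ∂_2 = (6 − 4) − 0 = 2, and there is no ∂_2, so H_1 = Z^2.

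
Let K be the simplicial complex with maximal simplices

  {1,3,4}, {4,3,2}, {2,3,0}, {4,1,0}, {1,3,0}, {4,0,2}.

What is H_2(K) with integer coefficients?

H_2 ≅ Z.

We work with the vertex ordering 0 < 1 < 2 < 3 < 4. The simplices of K, each written with vertices in increasing order, are:

  0-simplices (5): [0], [1], [2], [3], [4]
  1-simplices (9): [0,1], [0,2], [0,3], [0,4], [1,3], [1,4], [2,3], [2,4], [3,4]
  2-simplices (6): [0,1,3], [0,1,4], [0,2,3], [0,2,4], [1,3,4], [2,3,4]

giving chain groups C_0 ≅ Z^5, C_1 ≅ Z^9, C_2 ≅ Z^6.

The boundary map ∂_1: C_1 → C_0 maps an edge to its endpoints' difference, ∂[p,q] = q − p.
As a 5×9 matrix over Z this has rank 4, with invariant factors (1,1,1,1).

∂_2: C_2 → C_1 maps a triangle to the signed sum of its edges. For instance
  ∂[0,1,4] = [1,4] − [0,4] + [0,1],
  ∂[2,3,4] = [3,4] − [2,4] + [2,3].
The resulting 9×6 matrix has rank 5, and its Smith normal form has invariant factors (1,1,1,1,1).

Reading off H_k = ker ∂_k / im ∂_{k+1}:

  H_2: rank ker ∂_2 − rank ∂_3 = (6 − 5) − 0 = 1, and there is no ∂_3, so H_2 ≅ Z.

(K is a triangulation of the 2-sphere S^2.)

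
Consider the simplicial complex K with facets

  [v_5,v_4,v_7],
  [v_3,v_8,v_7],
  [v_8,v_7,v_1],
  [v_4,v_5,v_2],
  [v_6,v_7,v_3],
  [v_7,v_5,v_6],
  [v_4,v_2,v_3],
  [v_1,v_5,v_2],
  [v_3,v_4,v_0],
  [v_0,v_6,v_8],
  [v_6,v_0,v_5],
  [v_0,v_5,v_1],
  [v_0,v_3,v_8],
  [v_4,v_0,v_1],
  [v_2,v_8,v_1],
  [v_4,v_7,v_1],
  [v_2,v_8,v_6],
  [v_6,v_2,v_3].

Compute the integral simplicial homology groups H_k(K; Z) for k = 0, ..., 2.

Fix the vertex order v_0 < v_1 < v_2 < v_3 < v_4 < v_5 < v_6 < v_7 < v_8 and write every simplex with vertices in increasing order. Then dim K = 2 and the simplices of K are:

  0-simplices (9): [v_0], [v_1], [v_2], [v_3], [v_4], [v_5], [v_6], [v_7], [v_8]
  1-simplices (27): (27 of them)
  2-simplices (18): (18 of them)

so the chain groups are C_0 ≅ Z^9, C_1 ≅ Z^27, C_2 ≅ Z^18.

The boundary map ∂_1: C_1 → C_0 maps an edge to its endpoints' difference, ∂[p,q] = q − p. For instance
  ∂[v_3,v_4] = [v_4] − [v_3].
This gives a 9×27 integer matrix of rank 8; reducing to Smith normal form yields diagonal entries (1,1,1,1,1,1,1,1).

Boundary ∂_2: C_2 → C_1 maps a triangle to the signed sum of its edges. For instance
  ∂[v_1,v_7,v_8] = [v_7,v_8] − [v_1,v_8] + [v_1,v_7],
  ∂[v_0,v_3,v_4] = [v_3,v_4] − [v_0,v_4] + [v_0,v_3].
The 27×18 boundary matrix has rank 18 and Smith normal form diag(1,1,1,1,1,1,1,1,1,1,1,1,1,1,1,1,1,2).

From H_k ≅ ker(∂_k) / im(∂_{k+1}) we obtain:

  H_0: rank C_0 − rank ∂_1 = 9 − 8 = 1, and the invariant factors of ∂_1 are all 1, so H_0 ≅ Z.
  H_1: rank ker ∂_1 − rank ∂_2 = (27 − 8) − 18 = 1, and ∂_2 has invariant factor 2 > 1, so H_1 ≅ Z ⊕ Z/2Z.
  H_2: rank ker ∂_2 − rank ∂_3 = (18 − 18) − 0 = 0, and there is no ∂_3, so H_2 ≅ 0.

H_0 ≅ Z,  H_1 ≅ Z ⊕ Z/2Z,  H_2 = 0.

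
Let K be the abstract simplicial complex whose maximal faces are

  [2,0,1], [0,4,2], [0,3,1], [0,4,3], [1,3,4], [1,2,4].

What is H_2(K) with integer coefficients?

H_2 ≅ Z.

Take the total order 0 < 1 < 2 < 3 < 4 on the vertex set. Then K (dimension 2) consists of the simplices:

  0-simplices (5): [0], [1], [2], [3], [4]
  1-simplices (9): [0,1], [0,2], [0,3], [0,4], [1,2], [1,3], [1,4], [2,4], [3,4]
  2-simplices (6): [0,1,2], [0,1,3], [0,2,4], [0,3,4], [1,2,4], [1,3,4]

Hence C_0 ≅ Z^5, C_1 ≅ Z^9, C_2 ≅ Z^6.

∂_1: C_1 → C_0 is given by ∂[p,q] = [q] − [p].
The 5×9 boundary matrix has rank 4 and Smith normal form diag(1,1,1,1).

The boundary map ∂_2: C_2 → C_1 acts by ∂[p,q,r] = [q,r] − [p,r] + [p,q]. For instance
  ∂[0,1,3] = [1,3] − [0,3] + [0,1],
  ∂[1,2,4] = [2,4] − [1,4] + [1,2].
As a 9×6 matrix over Z this has rank 5, with invariant factors (1,1,1,1,1).

Computing H_k = (kernel of ∂_k) / (image of ∂_{k+1}):

  H_2: rank ker ∂_2 − rank ∂_3 = (6 − 5) − 0 = 1, and there is no ∂_3, so H_2 = Z.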